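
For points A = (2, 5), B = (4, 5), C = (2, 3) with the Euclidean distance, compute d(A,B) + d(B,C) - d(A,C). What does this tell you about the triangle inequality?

d(A,B) = √(2² + 0²) = √4 = 2, d(B,C) = √(2² + 2²) = √8 ≈ 2.8284, d(A,C) = √(0² + 2²) = √4 = 2.
d(A,B) + d(B,C) - d(A,C) = 2 + 2.8284 - 2 = 4.8284 - 2 = 2.8284 (to 4 decimal places). This is ≥ 0, so the triangle inequality holds for these points.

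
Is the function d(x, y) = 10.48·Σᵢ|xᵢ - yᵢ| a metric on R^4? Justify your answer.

Yes. The L1 (Manhattan) norm induces a metric on R^4, and multiplying a metric by a positive constant 10.48 > 0 preserves all four axioms: non-negativity (10.48·||x-y|| ≥ 0), identity (10.48·||x-y|| = 0 ⟺ ||x-y|| = 0 ⟺ x = y), symmetry (||x-y|| = ||y-x||), and the triangle inequality (10.48·||x-z|| ≤ 10.48·||x-y|| + 10.48·||y-z||). So d is a metric.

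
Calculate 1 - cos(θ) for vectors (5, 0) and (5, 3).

With u = (5, 0), v = (5, 3):
u·v = 5·5 + 0·3 = 25 + 0 = 25.
|u| = √(5² + 0²) = √25, |v| = √(5² + 3²) = √34, so |u||v| = √(25·34) = √850.
cos θ = (u·v)/(|u||v|) = 25/√850 ≈ 0.8575
Cosine distance = 1 - cos θ ≈ 1 - 0.8575 = 0.1425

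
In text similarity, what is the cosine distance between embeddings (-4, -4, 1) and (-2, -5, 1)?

With u = (-4, -4, 1), v = (-2, -5, 1):
u·v = (-4)·(-2) + (-4)·(-5) + 1·1 = 8 + 20 + 1 = 29.
|u| = √((-4)² + (-4)² + 1²) = √33, |v| = √((-2)² + (-5)² + 1²) = √30, so |u||v| = √(33·30) = √990.
cos θ = (u·v)/(|u||v|) = 29/√990 ≈ 0.9217
Cosine distance = 1 - cos θ ≈ 1 - 0.9217 = 0.0783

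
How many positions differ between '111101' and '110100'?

Differing positions: 3, 6. Hamming distance = 2.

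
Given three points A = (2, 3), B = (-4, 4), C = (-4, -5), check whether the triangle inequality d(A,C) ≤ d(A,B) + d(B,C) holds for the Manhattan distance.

d(A,B) = 6 + 1 = 7, d(B,C) = 0 + 9 = 9, d(A,C) = 6 + 8 = 14.
d(A,C) = 14 ≤ 7 + 9 = 16. Triangle inequality is satisfied.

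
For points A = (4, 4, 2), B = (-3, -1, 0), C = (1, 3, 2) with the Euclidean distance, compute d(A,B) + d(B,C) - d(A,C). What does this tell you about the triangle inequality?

d(A,B) = √(7² + 5² + 2²) = √78 ≈ 8.8318, d(B,C) = √(4² + 4² + 2²) = √36 = 6, d(A,C) = √(3² + 1² + 0²) = √10 ≈ 3.1623.
d(A,B) + d(B,C) - d(A,C) = 8.8318 + 6 - 3.1623 = 14.8318 - 3.1623 = 11.6695 (to 4 decimal places). This is ≥ 0, so the triangle inequality holds for these points.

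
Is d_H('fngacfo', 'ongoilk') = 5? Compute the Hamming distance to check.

Differing positions: 1, 4, 5, 6, 7. Hamming distance = 5, so the claim is true.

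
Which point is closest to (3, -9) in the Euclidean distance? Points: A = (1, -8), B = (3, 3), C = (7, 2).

Distances: d(A) ≈ 2.2361, d(B) = 12, d(C) ≈ 11.7047. Nearest: A = (1, -8) with distance 2.2361.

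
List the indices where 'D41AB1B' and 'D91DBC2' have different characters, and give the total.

Differing positions: 2, 4, 6, 7. Hamming distance = 4.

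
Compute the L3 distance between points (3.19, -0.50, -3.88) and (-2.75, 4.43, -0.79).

(Σ|x_i - y_i|^3)^(1/3) = (|3.19 - (-2.75)|^3 + |-0.5 - 4.43|^3 + |-3.88 - (-0.79)|^3)^(1/3)
= (5.94^3 + 4.93^3 + 3.09^3)^(1/3) ≈ (209.5846 + 119.8232 + 29.5036)^(1/3) = (358.9114)^(1/3) ≈ 7.1066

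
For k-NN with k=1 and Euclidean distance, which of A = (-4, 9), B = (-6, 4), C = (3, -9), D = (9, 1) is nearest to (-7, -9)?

Distances: d(A) ≈ 18.2483, d(B) ≈ 13.0384, d(C) = 10, d(D) ≈ 18.868. Nearest: C = (3, -9) with distance 10.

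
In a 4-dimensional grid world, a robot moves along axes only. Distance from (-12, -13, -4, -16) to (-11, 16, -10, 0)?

Σ|x_i - y_i| = |-12 - (-11)| + |-13 - 16| + |-4 - (-10)| + |-16 - 0| = 1 + 29 + 6 + 16 = 52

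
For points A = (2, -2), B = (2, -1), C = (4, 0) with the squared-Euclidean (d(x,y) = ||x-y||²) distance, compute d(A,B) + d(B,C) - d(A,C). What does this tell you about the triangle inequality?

d(A,B) = 0² + 1² = 1, d(B,C) = 2² + 1² = 5, d(A,C) = 2² + 2² = 8.
d(A,B) + d(B,C) - d(A,C) = 1 + 5 - 8 = 6 - 8 = -2. This is < 0, so the triangle inequality FAILS for these points (squared-Euclidean is not a metric).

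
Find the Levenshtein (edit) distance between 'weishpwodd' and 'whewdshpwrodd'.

Let D[i][j] be the edit distance between the first i characters of 'weishpwodd' and the first j characters of 'whewdshpwrodd', with D[i][0] = i, D[0][j] = j, and D[i][j] = D[i-1][j-1] if the characters match, else 1 + min(D[i-1][j], D[i][j-1], D[i-1][j-1]). Filling the table (rows: prefixes of 'weishpwodd', columns: prefixes of 'whewdshpwrodd'):
     ε  w  h  e  w  d  s  h  p  w  r  o  d  d
  ε  0  1  2  3  4  5  6  7  8  9 10 11 12 13
  w  1  0  1  2  3  4  5  6  7  8  9 10 11 12
  e  2  1  1  1  2  3  4  5  6  7  8  9 10 11
  i  3  2  2  2  2  3  4  5  6  7  8  9 10 11
  s  4  3  3  3  3  3  3  4  5  6  7  8  9 10
  h  5  4  3  4  4  4  4  3  4  5  6  7  8  9
  p  6  5  4  4  5  5  5  4  3  4  5  6  7  8
  w  7  6  5  5  4  5  6  5  4  3  4  5  6  7
  o  8  7  6  6  5  5  6  6  5  4  4  4  5  6
  d  9  8  7  7  6  5  6  7  6  5  5  5  4  5
  d 10  9  8  8  7  6  6  7  7  6  6  6  5  4
The bottom-right entry gives D[10][13] = 4, so no sequence of fewer than 4 edits works. Backtracking through the table gives one optimal edit sequence (4 edits):
  weishpwodd → wheishpwodd (ins h @2)
  wheishpwodd → whewishpwodd (ins w @4)
  whewishpwodd → whewdshpwodd (sub i→d @5)
  whewdshpwodd → whewdshpwrodd (ins r @10)
Edit distance = 4.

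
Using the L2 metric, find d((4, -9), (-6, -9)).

√(Σ(x_i - y_i)²) = √((4 - (-6))² + (-9 - (-9))²)
= √(10² + 0²) = √(100 + 0) = √100 = 10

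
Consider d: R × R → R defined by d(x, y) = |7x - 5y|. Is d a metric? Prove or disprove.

No. d fails symmetry: d(5, 7) = |7·5 - 5·7| = |0| = 0, but d(7, 5) = |7·7 - 5·5| = |24| = 24. Since 0 ≠ 24, d(x,y) ≠ d(y,x) in general.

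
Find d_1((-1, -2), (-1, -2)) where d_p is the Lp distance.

Σ|x_i - y_i| = |-1 - (-1)| + |-2 - (-2)| = 0 + 0 = 0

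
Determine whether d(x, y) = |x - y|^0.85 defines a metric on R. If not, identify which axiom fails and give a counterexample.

Yes. With 0 < p = 0.85 ≤ 1, d(x,y) = |x-y|^0.85 is a metric on R. Non-negativity and symmetry are immediate; |x-y|^0.85 = 0 ⟺ |x-y| = 0 ⟺ x = y. For the triangle inequality, the function t ↦ t^0.85 is subadditive on [0,∞) when p ≤ 1, so |x-z|^0.85 ≤ (|x-y| + |y-z|)^0.85 ≤ |x-y|^0.85 + |y-z|^0.85.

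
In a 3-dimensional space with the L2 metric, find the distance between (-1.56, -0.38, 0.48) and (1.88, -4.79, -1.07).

(Σ|x_i - y_i|^2)^(1/2) = (|-1.56 - 1.88|^2 + |-0.38 - (-4.79)|^2 + |0.48 - (-1.07)|^2)^(1/2)
= (3.44^2 + 4.41^2 + 1.55^2)^(1/2) = (11.8336 + 19.4481 + 2.4025)^(1/2) = (33.6842)^(1/2) ≈ 5.8038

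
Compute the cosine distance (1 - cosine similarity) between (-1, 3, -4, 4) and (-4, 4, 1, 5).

With u = (-1, 3, -4, 4), v = (-4, 4, 1, 5):
u·v = (-1)·(-4) + 3·4 + (-4)·1 + 4·5 = 4 + 12 + (-4) + 20 = 32.
|u| = √((-1)² + 3² + (-4)² + 4²) = √42, |v| = √((-4)² + 4² + 1² + 5²) = √58, so |u||v| = √(42·58) = √2436.
cos θ = (u·v)/(|u||v|) = 32/√2436 ≈ 0.6484
Cosine distance = 1 - cos θ ≈ 1 - 0.6484 = 0.3516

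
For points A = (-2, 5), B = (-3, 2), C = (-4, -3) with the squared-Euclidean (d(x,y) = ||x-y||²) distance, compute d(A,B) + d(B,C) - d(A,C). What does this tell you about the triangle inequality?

d(A,B) = 1² + 3² = 10, d(B,C) = 1² + 5² = 26, d(A,C) = 2² + 8² = 68.
d(A,B) + d(B,C) - d(A,C) = 10 + 26 - 68 = 36 - 68 = -32. This is < 0, so the triangle inequality FAILS for these points (squared-Euclidean is not a metric).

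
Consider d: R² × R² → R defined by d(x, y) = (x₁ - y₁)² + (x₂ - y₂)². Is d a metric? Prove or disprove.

No. The squared Euclidean distance fails the triangle inequality. Counterexample: x = (0, 0), y = (1, 2), z = (2, 4). d(x,z) = 2² + 4² = 20, but d(x,y) + d(y,z) = (1² + 2²) + (1² + 2²) = 5 + 5 = 10. Since 20 > 10, the triangle inequality is violated. (Note: √d, the ordinary Euclidean distance, IS a metric.)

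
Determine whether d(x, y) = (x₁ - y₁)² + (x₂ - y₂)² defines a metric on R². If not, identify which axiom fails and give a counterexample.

No. The squared Euclidean distance fails the triangle inequality. Counterexample: x = (0, 0), y = (5, 2), z = (10, 4). d(x,z) = 10² + 4² = 116, but d(x,y) + d(y,z) = (5² + 2²) + (5² + 2²) = 29 + 29 = 58. Since 116 > 58, the triangle inequality is violated. (Note: √d, the ordinary Euclidean distance, IS a metric.)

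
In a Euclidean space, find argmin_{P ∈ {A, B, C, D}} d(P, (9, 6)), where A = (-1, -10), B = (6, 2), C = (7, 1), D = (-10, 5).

Distances: d(A) ≈ 18.868, d(B) = 5, d(C) ≈ 5.3852, d(D) ≈ 19.0263. Nearest: B = (6, 2) with distance 5.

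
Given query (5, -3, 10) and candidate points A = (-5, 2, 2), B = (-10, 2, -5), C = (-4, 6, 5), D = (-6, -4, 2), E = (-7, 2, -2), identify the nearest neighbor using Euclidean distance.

Distances: d(A) ≈ 13.7477, d(B) ≈ 21.7945, d(C) ≈ 13.6748, d(D) ≈ 13.6382, d(E) ≈ 17.6918. Nearest: D = (-6, -4, 2) with distance 13.6382.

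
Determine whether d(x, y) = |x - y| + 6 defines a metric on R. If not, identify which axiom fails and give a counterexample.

No. d fails identity of indiscernibles (specifically d(x,x) = 0): d(-8, -8) = |-8 - (-8)| + 6 = 0 + 6 = 6 ≠ 0.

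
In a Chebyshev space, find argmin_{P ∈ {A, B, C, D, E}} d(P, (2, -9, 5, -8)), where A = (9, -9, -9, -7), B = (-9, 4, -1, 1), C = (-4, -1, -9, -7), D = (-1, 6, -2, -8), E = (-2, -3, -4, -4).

Distances: d(A) = 14, d(B) = 13, d(C) = 14, d(D) = 15, d(E) = 9. Nearest: E = (-2, -3, -4, -4) with distance 9.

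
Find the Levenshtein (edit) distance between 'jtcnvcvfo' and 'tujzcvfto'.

Let D[i][j] be the edit distance between the first i characters of 'jtcnvcvfo' and the first j characters of 'tujzcvfto', with D[i][0] = i, D[0][j] = j, and D[i][j] = D[i-1][j-1] if the characters match, else 1 + min(D[i-1][j], D[i][j-1], D[i-1][j-1]). Filling the table (rows: prefixes of 'jtcnvcvfo', columns: prefixes of 'tujzcvfto'):
     ε  t  u  j  z  c  v  f  t  o
  ε  0  1  2  3  4  5  6  7  8  9
  j  1  1  2  2  3  4  5  6  7  8
  t  2  1  2  3  3  4  5  6  6  7
  c  3  2  2  3  4  3  4  5  6  7
  n  4  3  3  3  4  4  4  5  6  7
  v  5  4  4  4  4  5  4  5  6  7
  c  6  5  5  5  5  4  5  5  6  7
  v  7  6  6  6  6  5  4  5  6  7
  f  8  7  7  7  7  6  5  4  5  6
  o  9  8  8  8  8  7  6  5  5  5
The bottom-right entry gives D[9][9] = 5, so no sequence of fewer than 5 edits works. Backtracking through the table gives one optimal edit sequence (5 edits):
  jtcnvcvfo → tcnvcvfo (del j @1)
  tcnvcvfo → tunvcvfo (sub c→u @2)
  tunvcvfo → tujvcvfo (sub n→j @3)
  tujvcvfo → tujzcvfo (sub v→z @4)
  tujzcvfo → tujzcvfto (ins t @8)
Edit distance = 5.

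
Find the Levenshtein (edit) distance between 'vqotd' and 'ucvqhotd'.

Let D[i][j] be the edit distance between the first i characters of 'vqotd' and the first j characters of 'ucvqhotd', with D[i][0] = i, D[0][j] = j, and D[i][j] = D[i-1][j-1] if the characters match, else 1 + min(D[i-1][j], D[i][j-1], D[i-1][j-1]). Filling the table (rows: prefixes of 'vqotd', columns: prefixes of 'ucvqhotd'):
     ε  u  c  v  q  h  o  t  d
  ε  0  1  2  3  4  5  6  7  8
  v  1  1  2  2  3  4  5  6  7
  q  2  2  2  3  2  3  4  5  6
  o  3  3  3  3  3  3  3  4  5
  t  4  4  4  4  4  4  4  3  4
  d  5  5  5  5  5  5  5  4  3
The bottom-right entry gives D[5][8] = 3, so no sequence of fewer than 3 edits works. Backtracking through the table gives one optimal edit sequence (3 edits):
  vqotd → uvqotd (ins u @1)
  uvqotd → ucvqotd (ins c @2)
  ucvqotd → ucvqhotd (ins h @5)
Edit distance = 3.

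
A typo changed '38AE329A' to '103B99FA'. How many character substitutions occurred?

Differing positions: 1, 2, 3, 4, 5, 6, 7. Hamming distance = 7.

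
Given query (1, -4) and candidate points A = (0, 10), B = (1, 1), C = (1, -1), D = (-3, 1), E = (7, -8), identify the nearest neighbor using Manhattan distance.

Distances: d(A) = 15, d(B) = 5, d(C) = 3, d(D) = 9, d(E) = 10. Nearest: C = (1, -1) with distance 3.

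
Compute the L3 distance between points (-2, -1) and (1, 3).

(Σ|x_i - y_i|^3)^(1/3) = (|-2 - 1|^3 + |-1 - 3|^3)^(1/3)
= (3^3 + 4^3)^(1/3) = (27 + 64)^(1/3) = (91)^(1/3) ≈ 4.4979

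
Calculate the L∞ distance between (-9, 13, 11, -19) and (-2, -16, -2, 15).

max(|x_i - y_i|) = max(|-9 - (-2)|, |13 - (-16)|, |11 - (-2)|, |-19 - 15|) = max(7, 29, 13, 34) = 34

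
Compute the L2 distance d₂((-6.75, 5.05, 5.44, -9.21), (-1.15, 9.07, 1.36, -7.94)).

√(Σ(x_i - y_i)²) = √((-6.75 - (-1.15))² + (5.05 - 9.07)² + (5.44 - 1.36)² + (-9.21 - (-7.94))²)
= √((-5.6)² + (-4.02)² + 4.08² + (-1.27)²) = √(31.36 + 16.1604 + 16.6464 + 1.6129) = √65.7797 ≈ 8.1105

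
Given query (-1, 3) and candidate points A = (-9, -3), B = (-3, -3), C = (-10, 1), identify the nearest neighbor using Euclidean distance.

Distances: d(A) = 10, d(B) ≈ 6.3246, d(C) ≈ 9.2195. Nearest: B = (-3, -3) with distance 6.3246.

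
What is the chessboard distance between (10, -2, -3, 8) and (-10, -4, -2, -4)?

max(|x_i - y_i|) = max(|10 - (-10)|, |-2 - (-4)|, |-3 - (-2)|, |8 - (-4)|) = max(20, 2, 1, 12) = 20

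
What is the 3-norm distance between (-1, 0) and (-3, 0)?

(Σ|x_i - y_i|^3)^(1/3) = (|-1 - (-3)|^3 + |0 - 0|^3)^(1/3)
= (2^3 + 0^3)^(1/3) = (8 + 0)^(1/3) = (8)^(1/3) = 2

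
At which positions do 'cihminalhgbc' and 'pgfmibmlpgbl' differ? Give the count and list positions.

Differing positions: 1, 2, 3, 6, 7, 9, 12. Hamming distance = 7.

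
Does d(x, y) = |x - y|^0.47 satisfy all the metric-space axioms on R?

Yes. With 0 < p = 0.47 ≤ 1, d(x,y) = |x-y|^0.47 is a metric on R. Non-negativity and symmetry are immediate; |x-y|^0.47 = 0 ⟺ |x-y| = 0 ⟺ x = y. For the triangle inequality, the function t ↦ t^0.47 is subadditive on [0,∞) when p ≤ 1, so |x-z|^0.47 ≤ (|x-y| + |y-z|)^0.47 ≤ |x-y|^0.47 + |y-z|^0.47.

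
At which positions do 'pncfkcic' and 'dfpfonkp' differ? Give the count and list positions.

Differing positions: 1, 2, 3, 5, 6, 7, 8. Hamming distance = 7.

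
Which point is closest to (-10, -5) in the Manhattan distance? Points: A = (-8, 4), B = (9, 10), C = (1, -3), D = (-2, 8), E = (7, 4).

Distances: d(A) = 11, d(B) = 34, d(C) = 13, d(D) = 21, d(E) = 26. Nearest: A = (-8, 4) with distance 11.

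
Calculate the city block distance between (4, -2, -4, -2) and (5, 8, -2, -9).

Σ|x_i - y_i| = |4 - 5| + |-2 - 8| + |-4 - (-2)| + |-2 - (-9)| = 1 + 10 + 2 + 7 = 20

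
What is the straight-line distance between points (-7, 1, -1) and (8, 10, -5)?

√(Σ(x_i - y_i)²) = √((-7 - 8)² + (1 - 10)² + (-1 - (-5))²)
= √((-15)² + (-9)² + 4²) = √(225 + 81 + 16) = √322 ≈ 17.9444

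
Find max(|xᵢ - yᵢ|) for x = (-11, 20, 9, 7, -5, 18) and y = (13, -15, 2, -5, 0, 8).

max(|x_i - y_i|) = max(|-11 - 13|, |20 - (-15)|, |9 - 2|, |7 - (-5)|, |-5 - 0|, |18 - 8|) = max(24, 35, 7, 12, 5, 10) = 35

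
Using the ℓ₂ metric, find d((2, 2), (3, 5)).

√(Σ(x_i - y_i)²) = √((2 - 3)² + (2 - 5)²)
= √((-1)² + (-3)²) = √(1 + 9) = √10 ≈ 3.1623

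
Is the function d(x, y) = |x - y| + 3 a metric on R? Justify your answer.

No. d fails identity of indiscernibles (specifically d(x,x) = 0): d(-2, -2) = |-2 - (-2)| + 3 = 0 + 3 = 3 ≠ 0.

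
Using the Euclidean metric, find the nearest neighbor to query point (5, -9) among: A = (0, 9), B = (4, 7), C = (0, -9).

Distances: d(A) ≈ 18.6815, d(B) ≈ 16.0312, d(C) = 5. Nearest: C = (0, -9) with distance 5.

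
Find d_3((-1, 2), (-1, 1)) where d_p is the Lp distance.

(Σ|x_i - y_i|^3)^(1/3) = (|-1 - (-1)|^3 + |2 - 1|^3)^(1/3)
= (0^3 + 1^3)^(1/3) = (0 + 1)^(1/3) = (1)^(1/3) = 1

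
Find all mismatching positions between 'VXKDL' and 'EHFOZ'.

Differing positions: 1, 2, 3, 4, 5. Hamming distance = 5.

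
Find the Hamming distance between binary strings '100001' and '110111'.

Differing positions: 2, 4, 5. Hamming distance = 3.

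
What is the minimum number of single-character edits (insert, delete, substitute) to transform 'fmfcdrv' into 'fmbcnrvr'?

Let D[i][j] be the edit distance between the first i characters of 'fmfcdrv' and the first j characters of 'fmbcnrvr', with D[i][0] = i, D[0][j] = j, and D[i][j] = D[i-1][j-1] if the characters match, else 1 + min(D[i-1][j], D[i][j-1], D[i-1][j-1]). Filling the table (rows: prefixes of 'fmfcdrv', columns: prefixes of 'fmbcnrvr'):
     ε  f  m  b  c  n  r  v  r
  ε  0  1  2  3  4  5  6  7  8
  f  1  0  1  2  3  4  5  6  7
  m  2  1  0  1  2  3  4  5  6
  f  3  2  1  1  2  3  4  5  6
  c  4  3  2  2  1  2  3  4  5
  d  5  4  3  3  2  2  3  4  5
  r  6  5  4  4  3  3  2  3  4
  v  7  6  5  5  4  4  3  2  3
The bottom-right entry gives D[7][8] = 3, so no sequence of fewer than 3 edits works. Backtracking through the table gives one optimal edit sequence (3 edits):
  fmfcdrv → fmbcdrv (sub f→b @3)
  fmbcdrv → fmbcnrv (sub d→n @5)
  fmbcnrv → fmbcnrvr (ins r @8)
Edit distance = 3.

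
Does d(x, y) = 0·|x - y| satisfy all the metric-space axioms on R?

No. With c = 0, d(x,y) = 0 for all x, y. This fails identity of indiscernibles: d(3, 12) = 0 but 3 ≠ 12.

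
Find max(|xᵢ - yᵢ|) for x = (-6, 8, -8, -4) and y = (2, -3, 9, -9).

max(|x_i - y_i|) = max(|-6 - 2|, |8 - (-3)|, |-8 - 9|, |-4 - (-9)|) = max(8, 11, 17, 5) = 17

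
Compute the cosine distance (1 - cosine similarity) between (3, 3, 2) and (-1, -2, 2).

With u = (3, 3, 2), v = (-1, -2, 2):
u·v = 3·(-1) + 3·(-2) + 2·2 = (-3) + (-6) + 4 = -5.
|u| = √(3² + 3² + 2²) = √22, |v| = √((-1)² + (-2)² + 2²) = √9, so |u||v| = √(22·9) = √198.
cos θ = (u·v)/(|u||v|) = -5/√198 ≈ -0.3553
Cosine distance = 1 - cos θ ≈ 1 - (-0.3553) = 1.3553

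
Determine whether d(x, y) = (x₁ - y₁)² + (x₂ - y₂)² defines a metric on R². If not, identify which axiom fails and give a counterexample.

No. The squared Euclidean distance fails the triangle inequality. Counterexample: x = (0, 0), y = (2, 5), z = (4, 10). d(x,z) = 4² + 10² = 116, but d(x,y) + d(y,z) = (2² + 5²) + (2² + 5²) = 29 + 29 = 58. Since 116 > 58, the triangle inequality is violated. (Note: √d, the ordinary Euclidean distance, IS a metric.)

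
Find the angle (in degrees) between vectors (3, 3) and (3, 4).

With u = (3, 3), v = (3, 4):
u·v = 3·3 + 3·4 = 9 + 12 = 21.
|u| = √(3² + 3²) = √18, |v| = √(3² + 4²) = √25, so |u||v| = √(18·25) = √450.
cos θ = (u·v)/(|u||v|) = 21/√450 ≈ 0.989949
θ = arccos(0.989949) ≈ 8.13°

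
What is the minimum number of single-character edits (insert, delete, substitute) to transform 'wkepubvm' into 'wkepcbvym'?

Let D[i][j] be the edit distance between the first i characters of 'wkepubvm' and the first j characters of 'wkepcbvym', with D[i][0] = i, D[0][j] = j, and D[i][j] = D[i-1][j-1] if the characters match, else 1 + min(D[i-1][j], D[i][j-1], D[i-1][j-1]). Filling the table (rows: prefixes of 'wkepubvm', columns: prefixes of 'wkepcbvym'):
     ε  w  k  e  p  c  b  v  y  m
  ε  0  1  2  3  4  5  6  7  8  9
  w  1  0  1  2  3  4  5  6  7  8
  k  2  1  0  1  2  3  4  5  6  7
  e  3  2  1  0  1  2  3  4  5  6
  p  4  3  2  1  0  1  2  3  4  5
  u  5  4  3  2  1  1  2  3  4  5
  b  6  5  4  3  2  2  1  2  3  4
  v  7  6  5  4  3  3  2  1  2  3
  m  8  7  6  5  4  4  3  2  2  2
The bottom-right entry gives D[8][9] = 2, so no sequence of fewer than 2 edits works. Backtracking through the table gives one optimal edit sequence (2 edits):
  wkepubvm → wkepcbvm (sub u→c @5)
  wkepcbvm → wkepcbvym (ins y @8)
Edit distance = 2.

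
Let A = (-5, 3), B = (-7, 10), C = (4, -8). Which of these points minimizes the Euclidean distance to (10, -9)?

Distances: d(A) ≈ 19.2094, d(B) ≈ 25.4951, d(C) ≈ 6.0828. Nearest: C = (4, -8) with distance 6.0828.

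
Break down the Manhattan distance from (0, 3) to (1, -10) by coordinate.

Σ|x_i - y_i| = |0 - 1| + |3 - (-10)| = 1 + 13 = 14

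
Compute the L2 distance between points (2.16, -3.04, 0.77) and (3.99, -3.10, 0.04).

(Σ|x_i - y_i|^2)^(1/2) = (|2.16 - 3.99|^2 + |-3.04 - (-3.1)|^2 + |0.77 - 0.04|^2)^(1/2)
= (1.83^2 + 0.06^2 + 0.73^2)^(1/2) = (3.3489 + 0.0036 + 0.5329)^(1/2) = (3.8854)^(1/2) ≈ 1.9711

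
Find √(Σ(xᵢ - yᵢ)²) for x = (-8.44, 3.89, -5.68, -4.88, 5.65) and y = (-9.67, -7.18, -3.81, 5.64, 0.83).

√(Σ(x_i - y_i)²) = √((-8.44 - (-9.67))² + (3.89 - (-7.18))² + (-5.68 - (-3.81))² + (-4.88 - 5.64)² + (5.65 - 0.83)²)
= √(1.23² + 11.07² + (-1.87)² + (-10.52)² + 4.82²) = √(1.5129 + 122.5449 + 3.4969 + 110.6704 + 23.2324) = √261.4575 ≈ 16.1696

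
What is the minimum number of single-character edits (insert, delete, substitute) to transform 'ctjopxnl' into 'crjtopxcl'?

Let D[i][j] be the edit distance between the first i characters of 'ctjopxnl' and the first j characters of 'crjtopxcl', with D[i][0] = i, D[0][j] = j, and D[i][j] = D[i-1][j-1] if the characters match, else 1 + min(D[i-1][j], D[i][j-1], D[i-1][j-1]). Filling the table (rows: prefixes of 'ctjopxnl', columns: prefixes of 'crjtopxcl'):
     ε  c  r  j  t  o  p  x  c  l
  ε  0  1  2  3  4  5  6  7  8  9
  c  1  0  1  2  3  4  5  6  7  8
  t  2  1  1  2  2  3  4  5  6  7
  j  3  2  2  1  2  3  4  5  6  7
  o  4  3  3  2  2  2  3  4  5  6
  p  5  4  4  3  3  3  2  3  4  5
  x  6  5  5  4  4  4  3  2  3  4
  n  7  6  6  5  5  5  4  3  3  4
  l  8  7  7  6  6  6  5  4  4  3
The bottom-right entry gives D[8][9] = 3, so no sequence of fewer than 3 edits works. Backtracking through the table gives one optimal edit sequence (3 edits):
  ctjopxnl → crjopxnl (sub t→r @2)
  crjopxnl → crjtopxnl (ins t @4)
  crjtopxnl → crjtopxcl (sub n→c @8)
Edit distance = 3.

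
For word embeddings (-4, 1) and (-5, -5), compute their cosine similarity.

With u = (-4, 1), v = (-5, -5):
u·v = (-4)·(-5) + 1·(-5) = 20 + (-5) = 15.
|u| = √((-4)² + 1²) = √17, |v| = √((-5)² + (-5)²) = √50, so |u||v| = √(17·50) = √850.
cos θ = (u·v)/(|u||v|) = 15/√850 ≈ 0.5145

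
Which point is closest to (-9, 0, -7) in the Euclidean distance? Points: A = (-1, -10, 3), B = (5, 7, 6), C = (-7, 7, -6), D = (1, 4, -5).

Distances: d(A) ≈ 16.2481, d(B) ≈ 20.347, d(C) ≈ 7.3485, d(D) ≈ 10.9545. Nearest: C = (-7, 7, -6) with distance 7.3485.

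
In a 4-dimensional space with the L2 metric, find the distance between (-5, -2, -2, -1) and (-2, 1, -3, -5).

(Σ|x_i - y_i|^2)^(1/2) = (|-5 - (-2)|^2 + |-2 - 1|^2 + |-2 - (-3)|^2 + |-1 - (-5)|^2)^(1/2)
= (3^2 + 3^2 + 1^2 + 4^2)^(1/2) = (9 + 9 + 1 + 16)^(1/2) = (35)^(1/2) ≈ 5.9161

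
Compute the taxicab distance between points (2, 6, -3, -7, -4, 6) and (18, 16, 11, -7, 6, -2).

Σ|x_i - y_i| = |2 - 18| + |6 - 16| + |-3 - 11| + |-7 - (-7)| + |-4 - 6| + |6 - (-2)| = 16 + 10 + 14 + 0 + 10 + 8 = 58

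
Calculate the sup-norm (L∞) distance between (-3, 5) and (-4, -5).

max(|x_i - y_i|) = max(|-3 - (-4)|, |5 - (-5)|) = max(1, 10) = 10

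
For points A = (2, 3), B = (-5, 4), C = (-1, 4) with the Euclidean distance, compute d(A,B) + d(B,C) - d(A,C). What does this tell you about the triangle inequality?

d(A,B) = √(7² + 1²) = √50 ≈ 7.0711, d(B,C) = √(4² + 0²) = √16 = 4, d(A,C) = √(3² + 1²) = √10 ≈ 3.1623.
d(A,B) + d(B,C) - d(A,C) = 7.0711 + 4 - 3.1623 = 11.0711 - 3.1623 = 7.9088 (to 4 decimal places). This is ≥ 0, so the triangle inequality holds for these points.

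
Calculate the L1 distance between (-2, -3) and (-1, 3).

Σ|x_i - y_i| = |-2 - (-1)| + |-3 - 3| = 1 + 6 = 7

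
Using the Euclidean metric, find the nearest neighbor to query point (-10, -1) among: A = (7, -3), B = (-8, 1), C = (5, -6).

Distances: d(A) ≈ 17.1172, d(B) ≈ 2.8284, d(C) ≈ 15.8114. Nearest: B = (-8, 1) with distance 2.8284.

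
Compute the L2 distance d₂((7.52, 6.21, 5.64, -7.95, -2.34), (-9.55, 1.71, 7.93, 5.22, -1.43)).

√(Σ(x_i - y_i)²) = √((7.52 - (-9.55))² + (6.21 - 1.71)² + (5.64 - 7.93)² + (-7.95 - 5.22)² + (-2.34 - (-1.43))²)
= √(17.07² + 4.5² + (-2.29)² + (-13.17)² + (-0.91)²) = √(291.3849 + 20.25 + 5.2441 + 173.4489 + 0.8281) = √491.156 ≈ 22.162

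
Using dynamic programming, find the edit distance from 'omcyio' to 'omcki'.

Let D[i][j] be the edit distance between the first i characters of 'omcyio' and the first j characters of 'omcki', with D[i][0] = i, D[0][j] = j, and D[i][j] = D[i-1][j-1] if the characters match, else 1 + min(D[i-1][j], D[i][j-1], D[i-1][j-1]). Filling the table (rows: prefixes of 'omcyio', columns: prefixes of 'omcki'):
     ε  o  m  c  k  i
  ε  0  1  2  3  4  5
  o  1  0  1  2  3  4
  m  2  1  0  1  2  3
  c  3  2  1  0  1  2
  y  4  3  2  1  1  2
  i  5  4  3  2  2  1
  o  6  5  4  3  3  2
The bottom-right entry gives D[6][5] = 2, so no sequence of fewer than 2 edits works. Backtracking through the table gives one optimal edit sequence (2 edits):
  omcyio → omckio (sub y→k @4)
  omckio → omcki (del o @6)
Edit distance = 2.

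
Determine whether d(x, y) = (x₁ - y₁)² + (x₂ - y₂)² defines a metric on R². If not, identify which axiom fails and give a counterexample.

No. The squared Euclidean distance fails the triangle inequality. Counterexample: x = (0, 0), y = (2, 3), z = (4, 6). d(x,z) = 4² + 6² = 52, but d(x,y) + d(y,z) = (2² + 3²) + (2² + 3²) = 13 + 13 = 26. Since 52 > 26, the triangle inequality is violated. (Note: √d, the ordinary Euclidean distance, IS a metric.)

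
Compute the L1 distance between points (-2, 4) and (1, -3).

Σ|x_i - y_i| = |-2 - 1| + |4 - (-3)| = 3 + 7 = 10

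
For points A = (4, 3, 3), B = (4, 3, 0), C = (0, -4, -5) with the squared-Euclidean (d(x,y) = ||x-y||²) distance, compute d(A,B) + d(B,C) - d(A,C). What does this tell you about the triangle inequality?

d(A,B) = 0² + 0² + 3² = 9, d(B,C) = 4² + 7² + 5² = 90, d(A,C) = 4² + 7² + 8² = 129.
d(A,B) + d(B,C) - d(A,C) = 9 + 90 - 129 = 99 - 129 = -30. This is < 0, so the triangle inequality FAILS for these points (squared-Euclidean is not a metric).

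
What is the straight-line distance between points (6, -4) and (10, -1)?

√(Σ(x_i - y_i)²) = √((6 - 10)² + (-4 - (-1))²)
= √((-4)² + (-3)²) = √(16 + 9) = √25 = 5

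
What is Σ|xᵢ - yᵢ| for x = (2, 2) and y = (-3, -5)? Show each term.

Σ|x_i - y_i| = |2 - (-3)| + |2 - (-5)| = 5 + 7 = 12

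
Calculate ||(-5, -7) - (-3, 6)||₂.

√(Σ(x_i - y_i)²) = √((-5 - (-3))² + (-7 - 6)²)
= √((-2)² + (-13)²) = √(4 + 169) = √173 ≈ 13.1529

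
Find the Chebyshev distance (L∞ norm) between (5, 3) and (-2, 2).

max(|x_i - y_i|) = max(|5 - (-2)|, |3 - 2|) = max(7, 1) = 7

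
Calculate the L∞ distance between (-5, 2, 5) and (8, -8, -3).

max(|x_i - y_i|) = max(|-5 - 8|, |2 - (-8)|, |5 - (-3)|) = max(13, 10, 8) = 13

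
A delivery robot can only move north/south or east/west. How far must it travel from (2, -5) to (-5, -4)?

Σ|x_i - y_i| = |2 - (-5)| + |-5 - (-4)| = 7 + 1 = 8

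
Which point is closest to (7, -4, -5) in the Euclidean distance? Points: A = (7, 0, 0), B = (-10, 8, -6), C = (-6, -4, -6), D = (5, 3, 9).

Distances: d(A) ≈ 6.4031, d(B) ≈ 20.8327, d(C) ≈ 13.0384, d(D) ≈ 15.7797. Nearest: A = (7, 0, 0) with distance 6.4031.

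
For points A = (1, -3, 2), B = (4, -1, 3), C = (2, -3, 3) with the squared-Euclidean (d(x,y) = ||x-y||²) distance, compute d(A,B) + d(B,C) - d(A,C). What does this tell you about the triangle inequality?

d(A,B) = 3² + 2² + 1² = 14, d(B,C) = 2² + 2² + 0² = 8, d(A,C) = 1² + 0² + 1² = 2.
d(A,B) + d(B,C) - d(A,C) = 14 + 8 - 2 = 22 - 2 = 20. This is ≥ 0, so the triangle inequality holds for these points.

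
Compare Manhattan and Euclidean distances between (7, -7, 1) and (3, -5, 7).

L1 = |7 - 3| + |-7 - (-5)| + |1 - 7| = 4 + 2 + 6 = 12
L2 = √(4² + 2² + 6²) = √56 ≈ 7.4833
L1 ≥ L2 always (equality iff movement is along one axis); L1 > L2 here.
Ratio L1/L2 = 12/√56 ≈ 1.6036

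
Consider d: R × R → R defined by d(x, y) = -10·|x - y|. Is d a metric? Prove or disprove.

No. With c = -10 < 0, d fails non-negativity: d(1, 7) = -10·|1 - 7| = -10·6 = -60 < 0.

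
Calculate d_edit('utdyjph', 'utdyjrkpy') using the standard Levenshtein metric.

Let D[i][j] be the edit distance between the first i characters of 'utdyjph' and the first j characters of 'utdyjrkpy', with D[i][0] = i, D[0][j] = j, and D[i][j] = D[i-1][j-1] if the characters match, else 1 + min(D[i-1][j], D[i][j-1], D[i-1][j-1]). Filling the table (rows: prefixes of 'utdyjph', columns: prefixes of 'utdyjrkpy'):
     ε  u  t  d  y  j  r  k  p  y
  ε  0  1  2  3  4  5  6  7  8  9
  u  1  0  1  2  3  4  5  6  7  8
  t  2  1  0  1  2  3  4  5  6  7
  d  3  2  1  0  1  2  3  4  5  6
  y  4  3  2  1  0  1  2  3  4  5
  j  5  4  3  2  1  0  1  2  3  4
  p  6  5  4  3  2  1  1  2  2  3
  h  7  6  5  4  3  2  2  2  3  3
The bottom-right entry gives D[7][9] = 3, so no sequence of fewer than 3 edits works. Backtracking through the table gives one optimal edit sequence (3 edits):
  utdyjph → utdyjrph (ins r @6)
  utdyjrph → utdyjrkph (ins k @7)
  utdyjrkph → utdyjrkpy (sub h→y @9)
Edit distance = 3.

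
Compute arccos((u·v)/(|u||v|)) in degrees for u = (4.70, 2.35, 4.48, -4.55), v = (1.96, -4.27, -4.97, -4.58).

With u = (4.70, 2.35, 4.48, -4.55), v = (1.96, -4.27, -4.97, -4.58):
u·v = 4.7·1.96 + 2.35·(-4.27) + 4.48·(-4.97) + (-4.55)·(-4.58) = 9.212 + (-10.0345) + (-22.2656) + 20.839 = -2.2491.
|u| = √(4.7² + 2.35² + 4.48² + (-4.55)²) = √(22.09 + 5.5225 + 20.0704 + 20.7025) = √68.3854, |v| = √(1.96² + (-4.27)² + (-4.97)² + (-4.58)²) = √(3.8416 + 18.2329 + 24.7009 + 20.9764) = √67.7518.
cos θ = (u·v)/(|u||v|) = -2.2491/(√68.3854·√67.7518) ≈ -0.033042
θ = arccos(-0.033042) ≈ 91.89°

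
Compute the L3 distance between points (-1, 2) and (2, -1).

(Σ|x_i - y_i|^3)^(1/3) = (|-1 - 2|^3 + |2 - (-1)|^3)^(1/3)
= (3^3 + 3^3)^(1/3) = (27 + 27)^(1/3) = (54)^(1/3) ≈ 3.7798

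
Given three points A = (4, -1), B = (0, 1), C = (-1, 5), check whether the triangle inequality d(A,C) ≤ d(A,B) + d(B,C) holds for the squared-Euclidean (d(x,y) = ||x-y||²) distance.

d(A,B) = 4² + 2² = 20, d(B,C) = 1² + 4² = 17, d(A,C) = 5² + 6² = 61.
d(A,C) = 61 > 20 + 17 = 37. Triangle inequality is VIOLATED. (Squared-Euclidean is not a metric — this is a counterexample.)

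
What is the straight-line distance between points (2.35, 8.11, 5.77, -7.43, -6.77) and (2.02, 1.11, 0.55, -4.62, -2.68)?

√(Σ(x_i - y_i)²) = √((2.35 - 2.02)² + (8.11 - 1.11)² + (5.77 - 0.55)² + (-7.43 - (-4.62))² + (-6.77 - (-2.68))²)
= √(0.33² + 7² + 5.22² + (-2.81)² + (-4.09)²) = √(0.1089 + 49 + 27.2484 + 7.8961 + 16.7281) = √100.9815 ≈ 10.049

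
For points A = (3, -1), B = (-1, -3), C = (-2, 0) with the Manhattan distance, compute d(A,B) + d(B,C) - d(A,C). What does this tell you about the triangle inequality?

d(A,B) = 4 + 2 = 6, d(B,C) = 1 + 3 = 4, d(A,C) = 5 + 1 = 6.
d(A,B) + d(B,C) - d(A,C) = 6 + 4 - 6 = 10 - 6 = 4. This is ≥ 0, so the triangle inequality holds for these points.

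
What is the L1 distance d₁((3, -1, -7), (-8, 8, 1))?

Σ|x_i - y_i| = |3 - (-8)| + |-1 - 8| + |-7 - 1| = 11 + 9 + 8 = 28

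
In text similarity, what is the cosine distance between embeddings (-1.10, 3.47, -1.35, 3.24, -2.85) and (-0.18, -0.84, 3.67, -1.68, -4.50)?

With u = (-1.10, 3.47, -1.35, 3.24, -2.85), v = (-0.18, -0.84, 3.67, -1.68, -4.50):
u·v = (-1.1)·(-0.18) + 3.47·(-0.84) + (-1.35)·3.67 + 3.24·(-1.68) + (-2.85)·(-4.5) = 0.198 + (-2.9148) + (-4.9545) + (-5.4432) + 12.825 = -0.2895.
|u| = √((-1.1)² + 3.47² + (-1.35)² + 3.24² + (-2.85)²) = √(1.21 + 12.0409 + 1.8225 + 10.4976 + 8.1225) = √33.6935, |v| = √((-0.18)² + (-0.84)² + 3.67² + (-1.68)² + (-4.5)²) = √(0.0324 + 0.7056 + 13.4689 + 2.8224 + 20.25) = √37.2793.
cos θ = (u·v)/(|u||v|) = -0.2895/(√33.6935·√37.2793) ≈ -0.0082
Cosine distance = 1 - cos θ ≈ 1 - (-0.0082) = 1.0082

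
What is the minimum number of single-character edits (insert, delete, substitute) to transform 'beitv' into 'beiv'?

Let D[i][j] be the edit distance between the first i characters of 'beitv' and the first j characters of 'beiv', with D[i][0] = i, D[0][j] = j, and D[i][j] = D[i-1][j-1] if the characters match, else 1 + min(D[i-1][j], D[i][j-1], D[i-1][j-1]). Filling the table (rows: prefixes of 'beitv', columns: prefixes of 'beiv'):
     ε  b  e  i  v
  ε  0  1  2  3  4
  b  1  0  1  2  3
  e  2  1  0  1  2
  i  3  2  1  0  1
  t  4  3  2  1  1
  v  5  4  3  2  1
The bottom-right entry gives D[5][4] = 1, so no sequence of fewer than 1 edit works. Backtracking through the table gives one optimal edit sequence (1 edit):
  beitv → beiv (del t @4)
Edit distance = 1.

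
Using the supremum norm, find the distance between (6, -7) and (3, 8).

max(|x_i - y_i|) = max(|6 - 3|, |-7 - 8|) = max(3, 15) = 15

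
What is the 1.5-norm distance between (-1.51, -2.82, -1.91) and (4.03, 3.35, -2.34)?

(Σ|x_i - y_i|^1.5)^(1/1.5) = (|-1.51 - 4.03|^1.5 + |-2.82 - 3.35|^1.5 + |-1.91 - (-2.34)|^1.5)^(1/1.5)
= (5.54^1.5 + 6.17^1.5 + 0.43^1.5)^(1/1.5) ≈ (13.0396 + 15.326 + 0.282)^(1/1.5) = (28.6476)^(1/1.5) ≈ 9.3625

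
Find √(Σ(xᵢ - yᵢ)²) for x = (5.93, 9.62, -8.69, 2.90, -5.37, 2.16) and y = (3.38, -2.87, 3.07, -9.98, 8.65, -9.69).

√(Σ(x_i - y_i)²) = √((5.93 - 3.38)² + (9.62 - (-2.87))² + (-8.69 - 3.07)² + (2.9 - (-9.98))² + (-5.37 - 8.65)² + (2.16 - (-9.69))²)
= √(2.55² + 12.49² + (-11.76)² + 12.88² + (-14.02)² + 11.85²) = √(6.5025 + 156.0001 + 138.2976 + 165.8944 + 196.5604 + 140.4225) = √803.6775 ≈ 28.3492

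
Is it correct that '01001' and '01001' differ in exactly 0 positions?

Differing positions: none. Hamming distance = 0, so the claim is true.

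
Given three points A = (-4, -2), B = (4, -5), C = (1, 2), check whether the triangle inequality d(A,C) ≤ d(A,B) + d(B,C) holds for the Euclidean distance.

d(A,B) = √(8² + 3²) = √73 ≈ 8.544, d(B,C) = √(3² + 7²) = √58 ≈ 7.6158, d(A,C) = √(5² + 4²) = √41 ≈ 6.4031.
d(A,C) ≈ 6.4031 ≤ 8.544 + 7.6158 = 16.1598. Triangle inequality is satisfied.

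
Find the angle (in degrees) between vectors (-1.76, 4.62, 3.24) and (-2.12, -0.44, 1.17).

With u = (-1.76, 4.62, 3.24), v = (-2.12, -0.44, 1.17):
u·v = (-1.76)·(-2.12) + 4.62·(-0.44) + 3.24·1.17 = 3.7312 + (-2.0328) + 3.7908 = 5.4892.
|u| = √((-1.76)² + 4.62² + 3.24²) = √(3.0976 + 21.3444 + 10.4976) = √34.9396, |v| = √((-2.12)² + (-0.44)² + 1.17²) = √(4.4944 + 0.1936 + 1.3689) = √6.0569.
cos θ = (u·v)/(|u||v|) = 5.4892/(√34.9396·√6.0569) ≈ 0.377333
θ = arccos(0.377333) ≈ 67.83°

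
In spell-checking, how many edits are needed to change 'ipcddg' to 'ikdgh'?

Let D[i][j] be the edit distance between the first i characters of 'ipcddg' and the first j characters of 'ikdgh', with D[i][0] = i, D[0][j] = j, and D[i][j] = D[i-1][j-1] if the characters match, else 1 + min(D[i-1][j], D[i][j-1], D[i-1][j-1]). Filling the table (rows: prefixes of 'ipcddg', columns: prefixes of 'ikdgh'):
     ε  i  k  d  g  h
  ε  0  1  2  3  4  5
  i  1  0  1  2  3  4
  p  2  1  1  2  3  4
  c  3  2  2  2  3  4
  d  4  3  3  2  3  4
  d  5  4  4  3  3  4
  g  6  5  5  4  3  4
The bottom-right entry gives D[6][5] = 4, so no sequence of fewer than 4 edits works. Backtracking through the table gives one optimal edit sequence (4 edits):
  ipcddg → icddg (del p @2)
  icddg → ikddg (sub c→k @2)
  ikddg → ikdgg (sub d→g @4)
  ikdgg → ikdgh (sub g→h @5)
Edit distance = 4.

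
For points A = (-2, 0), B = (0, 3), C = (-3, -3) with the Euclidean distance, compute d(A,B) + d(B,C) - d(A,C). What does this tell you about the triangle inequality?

d(A,B) = √(2² + 3²) = √13 ≈ 3.6056, d(B,C) = √(3² + 6²) = √45 ≈ 6.7082, d(A,C) = √(1² + 3²) = √10 ≈ 3.1623.
d(A,B) + d(B,C) - d(A,C) = 3.6056 + 6.7082 - 3.1623 = 10.3138 - 3.1623 = 7.1515 (to 4 decimal places). This is ≥ 0, so the triangle inequality holds for these points.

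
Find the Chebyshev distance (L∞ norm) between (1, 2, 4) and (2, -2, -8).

max(|x_i - y_i|) = max(|1 - 2|, |2 - (-2)|, |4 - (-8)|) = max(1, 4, 12) = 12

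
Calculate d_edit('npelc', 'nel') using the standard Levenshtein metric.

Let D[i][j] be the edit distance between the first i characters of 'npelc' and the first j characters of 'nel', with D[i][0] = i, D[0][j] = j, and D[i][j] = D[i-1][j-1] if the characters match, else 1 + min(D[i-1][j], D[i][j-1], D[i-1][j-1]). Filling the table (rows: prefixes of 'npelc', columns: prefixes of 'nel'):
     ε  n  e  l
  ε  0  1  2  3
  n  1  0  1  2
  p  2  1  1  2
  e  3  2  1  2
  l  4  3  2  1
  c  5  4  3  2
The bottom-right entry gives D[5][3] = 2, so no sequence of fewer than 2 edits works. Backtracking through the table gives one optimal edit sequence (2 edits):
  npelc → nelc (del p @2)
  nelc → nel (del c @4)
Edit distance = 2.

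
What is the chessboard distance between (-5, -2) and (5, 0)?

max(|x_i - y_i|) = max(|-5 - 5|, |-2 - 0|) = max(10, 2) = 10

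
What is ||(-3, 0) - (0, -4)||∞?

max(|x_i - y_i|) = max(|-3 - 0|, |0 - (-4)|) = max(3, 4) = 4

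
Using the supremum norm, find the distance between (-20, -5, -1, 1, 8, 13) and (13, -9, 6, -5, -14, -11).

max(|x_i - y_i|) = max(|-20 - 13|, |-5 - (-9)|, |-1 - 6|, |1 - (-5)|, |8 - (-14)|, |13 - (-11)|) = max(33, 4, 7, 6, 22, 24) = 33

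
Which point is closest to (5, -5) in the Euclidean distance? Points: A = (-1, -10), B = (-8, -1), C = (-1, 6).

Distances: d(A) ≈ 7.8102, d(B) ≈ 13.6015, d(C) ≈ 12.53. Nearest: A = (-1, -10) with distance 7.8102.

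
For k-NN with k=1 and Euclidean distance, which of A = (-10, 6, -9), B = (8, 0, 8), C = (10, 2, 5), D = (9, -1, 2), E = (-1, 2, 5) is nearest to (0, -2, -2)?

Distances: d(A) ≈ 14.5945, d(B) ≈ 12.9615, d(C) ≈ 12.8452, d(D) ≈ 9.8995, d(E) ≈ 8.124. Nearest: E = (-1, 2, 5) with distance 8.124.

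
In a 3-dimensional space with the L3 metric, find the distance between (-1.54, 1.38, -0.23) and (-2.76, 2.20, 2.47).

(Σ|x_i - y_i|^3)^(1/3) = (|-1.54 - (-2.76)|^3 + |1.38 - 2.2|^3 + |-0.23 - 2.47|^3)^(1/3)
= (1.22^3 + 0.82^3 + 2.7^3)^(1/3) ≈ (1.8158 + 0.5514 + 19.683)^(1/3) = (22.0502)^(1/3) ≈ 2.8042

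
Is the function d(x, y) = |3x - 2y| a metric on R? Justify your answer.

No. d fails symmetry: d(9, 7) = |3·9 - 2·7| = |13| = 13, but d(7, 9) = |3·7 - 2·9| = |3| = 3. Since 13 ≠ 3, d(x,y) ≠ d(y,x) in general.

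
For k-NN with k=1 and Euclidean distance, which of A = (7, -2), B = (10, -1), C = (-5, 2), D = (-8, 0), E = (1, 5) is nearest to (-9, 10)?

Distances: d(A) = 20, d(B) ≈ 21.9545, d(C) ≈ 8.9443, d(D) ≈ 10.0499, d(E) ≈ 11.1803. Nearest: C = (-5, 2) with distance 8.9443.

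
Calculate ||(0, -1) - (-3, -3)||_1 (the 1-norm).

Σ|x_i - y_i| = |0 - (-3)| + |-1 - (-3)| = 3 + 2 = 5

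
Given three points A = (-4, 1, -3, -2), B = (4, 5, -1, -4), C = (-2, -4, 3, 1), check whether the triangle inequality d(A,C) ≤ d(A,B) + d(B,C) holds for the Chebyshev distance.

d(A,B) = max(8, 4, 2, 2) = 8, d(B,C) = max(6, 9, 4, 5) = 9, d(A,C) = max(2, 5, 6, 3) = 6.
d(A,C) = 6 ≤ 8 + 9 = 17. Triangle inequality is satisfied.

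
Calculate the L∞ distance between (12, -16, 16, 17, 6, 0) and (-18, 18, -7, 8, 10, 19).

max(|x_i - y_i|) = max(|12 - (-18)|, |-16 - 18|, |16 - (-7)|, |17 - 8|, |6 - 10|, |0 - 19|) = max(30, 34, 23, 9, 4, 19) = 34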